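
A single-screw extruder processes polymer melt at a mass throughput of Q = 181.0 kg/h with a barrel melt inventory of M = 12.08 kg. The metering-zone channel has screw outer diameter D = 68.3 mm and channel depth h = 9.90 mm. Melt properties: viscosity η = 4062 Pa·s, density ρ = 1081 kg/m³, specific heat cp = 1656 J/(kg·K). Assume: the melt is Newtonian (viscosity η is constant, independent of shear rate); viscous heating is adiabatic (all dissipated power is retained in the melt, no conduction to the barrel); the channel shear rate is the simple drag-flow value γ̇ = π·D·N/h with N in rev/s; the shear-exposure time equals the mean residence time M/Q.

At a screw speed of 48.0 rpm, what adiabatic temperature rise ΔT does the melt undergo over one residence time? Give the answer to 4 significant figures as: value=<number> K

Throughput in SI: Q_s = 181.0 kg/h ÷ 3600 s/h = 0.0502778 kg/s
t_res = M / Q_s = 12.08 ÷ 0.0502778 = 240.265 s
D = 68.3 mm = 0.0683 m;  h = 9.90 mm = 0.0099 m;  N = 48.0 rpm / 60 = 0.8 rev/s
γ̇ = π·D·N / h = π · 0.0683 · 0.8 / 0.0099 = 17.3391 s⁻¹
Adiabatic rise: ΔT = η γ̇² t_res / (ρ cp) = 4062·(17.3391)²·240.265 / (1081·1656) = 163.906 K

value=163.9 K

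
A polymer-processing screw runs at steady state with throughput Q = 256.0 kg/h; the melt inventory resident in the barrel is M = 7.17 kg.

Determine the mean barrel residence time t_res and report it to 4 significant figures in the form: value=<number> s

Q_s = Q / 3600 = 256.0 / 3600 = 0.0711111 kg/s
Mean residence time: t_res = M/Q_s = 7.17 kg / 0.0711111 kg/s = 100.828 s

value=100.8 s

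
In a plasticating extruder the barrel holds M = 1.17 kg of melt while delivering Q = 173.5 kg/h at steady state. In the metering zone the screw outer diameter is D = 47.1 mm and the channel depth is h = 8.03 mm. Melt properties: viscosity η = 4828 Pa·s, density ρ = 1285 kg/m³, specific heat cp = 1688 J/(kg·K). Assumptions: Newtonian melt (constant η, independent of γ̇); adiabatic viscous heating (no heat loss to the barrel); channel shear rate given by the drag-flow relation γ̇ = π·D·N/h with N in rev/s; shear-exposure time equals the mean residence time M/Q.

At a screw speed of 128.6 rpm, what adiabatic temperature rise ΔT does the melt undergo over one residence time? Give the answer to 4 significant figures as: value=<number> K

value=84.29 K

Convert throughput: Q = 173.5 kg/h = 173.5/3600 = 0.0481944 kg/s
Mean residence time: t_res = M/Q_s = 1.17 kg / 0.0481944 kg/s = 24.2767 s
Convert to SI: D = 0.0471 m, h = 0.00803 m, N = 128.6/60 = 2.14333 rev/s
γ̇ = π·D·N / h = π · 0.0471 · 2.14333 / 0.00803 = 39.4953 s⁻¹
ΔT = η·γ̇²·t_res/(ρ·cp) = [4828 × 39.4953² × 24.2767] / [1285 × 1688] = 84.2889 K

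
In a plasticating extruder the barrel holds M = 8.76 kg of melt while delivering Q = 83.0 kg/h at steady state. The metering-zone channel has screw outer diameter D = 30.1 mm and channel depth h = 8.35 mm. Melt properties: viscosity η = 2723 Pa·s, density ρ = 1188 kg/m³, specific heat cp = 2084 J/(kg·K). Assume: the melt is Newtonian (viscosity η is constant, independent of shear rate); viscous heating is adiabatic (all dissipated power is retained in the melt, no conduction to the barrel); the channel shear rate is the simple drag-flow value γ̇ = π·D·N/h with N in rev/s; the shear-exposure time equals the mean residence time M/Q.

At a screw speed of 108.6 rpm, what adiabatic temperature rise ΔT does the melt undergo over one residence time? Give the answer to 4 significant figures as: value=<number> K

value=175.6 K

Throughput in SI: Q_s = 83.0 kg/h ÷ 3600 s/h = 0.0230556 kg/s
t_res = M / Q_s = 8.76 ÷ 0.0230556 = 379.952 s
Geometry in metres: D = 30.1 mm → 0.0301 m, h = 8.35 mm → 0.00835 m; screw speed N = 108.6 rpm = 1.81 rev/s
γ̇ = π D N / h = (π)(0.0301)(1.81) / 0.00835 = 20.4979 s⁻¹
ΔT = η·γ̇²·t_res / (ρ·cp) = 2723 · (20.4979)² · 379.952 / (1188 · 2084) = 175.582 K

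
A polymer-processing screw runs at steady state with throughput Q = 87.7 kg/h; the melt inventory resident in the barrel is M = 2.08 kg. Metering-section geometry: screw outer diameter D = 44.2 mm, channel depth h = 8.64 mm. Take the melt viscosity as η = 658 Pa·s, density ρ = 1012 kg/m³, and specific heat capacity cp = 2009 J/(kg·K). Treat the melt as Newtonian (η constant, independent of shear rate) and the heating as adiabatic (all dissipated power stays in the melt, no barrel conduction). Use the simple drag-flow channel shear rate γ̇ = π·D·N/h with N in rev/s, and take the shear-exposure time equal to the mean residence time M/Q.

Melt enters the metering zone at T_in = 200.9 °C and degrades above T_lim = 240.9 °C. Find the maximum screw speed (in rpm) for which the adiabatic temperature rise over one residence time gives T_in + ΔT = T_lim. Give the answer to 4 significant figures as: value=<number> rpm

Convert throughput: Q = 87.7 kg/h = 87.7/3600 = 0.0243611 kg/s
Mean residence time: t_res = M/Q_s = 2.08 kg / 0.0243611 kg/s = 85.382 s
Convert to metres: D = 0.0442 m, h = 0.00864 m
ΔT_a = T_lim − T_in = 240.9 °C − 200.9 °C = 40 K
γ̇_max² = ΔT_a·ρ·cp / (η·t_res) = [40 × 1012 × 2009] / [658 × 85.382] = 1447.53 s⁻²
Take the square root: γ̇_max = √(1447.53) = 38.0465 s⁻¹
N_max = γ̇_max h / (πD) = 38.0465·0.00864/(π·0.0442) = 2.36731 rev/s → ×60 = 142.039 rpm

value=142.0 rpm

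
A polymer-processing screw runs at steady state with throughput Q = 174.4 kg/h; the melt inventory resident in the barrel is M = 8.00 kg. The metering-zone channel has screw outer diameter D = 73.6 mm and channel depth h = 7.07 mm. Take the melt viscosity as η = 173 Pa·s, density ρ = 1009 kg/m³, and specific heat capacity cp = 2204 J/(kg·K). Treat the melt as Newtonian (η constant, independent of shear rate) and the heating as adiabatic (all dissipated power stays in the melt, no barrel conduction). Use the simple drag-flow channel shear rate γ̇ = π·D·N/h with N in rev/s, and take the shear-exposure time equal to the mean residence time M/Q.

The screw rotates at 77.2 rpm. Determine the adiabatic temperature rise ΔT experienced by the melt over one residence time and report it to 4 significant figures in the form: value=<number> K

value=22.75 K

Convert throughput: Q = 174.4 kg/h = 174.4/3600 = 0.0484444 kg/s
t_res = M / Q_s = 8.00 / 0.0484444 = 165.138 s
Convert to SI: D = 0.0736 m, h = 0.00707 m, N = 77.2/60 = 1.28667 rev/s
Shear rate: γ̇ = πDN/h = π·0.0736·1.28667/0.00707 = 42.0799 s⁻¹
ΔT = η·γ̇²·t_res / (ρ·cp) = 173 · (42.0799)² · 165.138 / (1009 · 2204) = 22.7477 K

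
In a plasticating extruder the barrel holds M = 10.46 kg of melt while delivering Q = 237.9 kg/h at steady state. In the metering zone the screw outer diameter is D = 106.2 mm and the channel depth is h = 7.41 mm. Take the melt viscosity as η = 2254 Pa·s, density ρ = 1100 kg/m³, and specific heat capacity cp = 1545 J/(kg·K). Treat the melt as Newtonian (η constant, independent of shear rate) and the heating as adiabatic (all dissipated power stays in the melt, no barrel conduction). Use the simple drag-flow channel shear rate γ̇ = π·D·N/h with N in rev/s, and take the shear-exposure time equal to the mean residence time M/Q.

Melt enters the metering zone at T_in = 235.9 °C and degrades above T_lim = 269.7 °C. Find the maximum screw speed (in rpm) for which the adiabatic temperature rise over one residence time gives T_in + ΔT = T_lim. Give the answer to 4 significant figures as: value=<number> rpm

Q_s = Q / 3600 = 237.9 / 3600 = 0.0660833 kg/s
t_res = M / Q_s = 10.46 ÷ 0.0660833 = 158.285 s
Geometry in SI: D = 106.2 mm → 0.1062 m, h = 7.41 mm → 0.00741 m
ΔT_a = T_lim − T_in = 269.7 − 235.9 = 33.8 K
γ̇_max² = ΔT_a·ρ·cp / (η·t_res) = [33.8 × 1100 × 1545] / [2254 × 158.285] = 161.007 s⁻²
γ̇_max = √161.007 = 12.6888 s⁻¹
N_max = γ̇_max h / (πD) = 12.6888·0.00741/(π·0.1062) = 0.281816 rev/s → ×60 = 16.909 rpm

value=16.91 rpm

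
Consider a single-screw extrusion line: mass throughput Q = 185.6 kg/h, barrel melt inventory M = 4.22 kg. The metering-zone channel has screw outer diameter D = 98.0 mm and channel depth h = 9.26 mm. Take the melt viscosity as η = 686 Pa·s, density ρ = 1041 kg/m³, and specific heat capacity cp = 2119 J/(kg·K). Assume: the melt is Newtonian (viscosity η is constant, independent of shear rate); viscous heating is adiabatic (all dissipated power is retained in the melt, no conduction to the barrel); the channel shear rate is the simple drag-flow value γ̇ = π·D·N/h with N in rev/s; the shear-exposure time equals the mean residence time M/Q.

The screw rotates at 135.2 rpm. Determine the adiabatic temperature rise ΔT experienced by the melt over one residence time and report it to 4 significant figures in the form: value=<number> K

value=142.9 K

Convert throughput: Q = 185.6 kg/h = 185.6/3600 = 0.0515556 kg/s
t_res = M / Q_s = 4.22 ÷ 0.0515556 = 81.8534 s
Geometry in metres: D = 98.0 mm → 0.098 m, h = 9.26 mm → 0.00926 m; screw speed N = 135.2 rpm = 2.25333 rev/s
γ̇ = π·D·N / h = π · 0.098 · 2.25333 / 0.00926 = 74.9187 s⁻¹
Adiabatic rise: ΔT = η γ̇² t_res / (ρ cp) = 686·(74.9187)²·81.8534 / (1041·2119) = 142.876 K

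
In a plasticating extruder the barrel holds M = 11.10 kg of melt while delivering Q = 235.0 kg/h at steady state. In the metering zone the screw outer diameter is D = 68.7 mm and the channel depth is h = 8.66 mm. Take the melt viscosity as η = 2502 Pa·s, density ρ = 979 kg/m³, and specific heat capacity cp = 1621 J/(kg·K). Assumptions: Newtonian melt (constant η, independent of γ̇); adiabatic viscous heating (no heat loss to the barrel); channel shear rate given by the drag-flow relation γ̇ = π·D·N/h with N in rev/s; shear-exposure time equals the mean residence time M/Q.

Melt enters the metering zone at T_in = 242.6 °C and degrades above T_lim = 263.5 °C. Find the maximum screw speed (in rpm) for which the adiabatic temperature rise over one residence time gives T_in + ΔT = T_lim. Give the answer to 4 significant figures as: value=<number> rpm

Q_s = Q / 3600 = 235.0 / 3600 = 0.0652778 kg/s
t_res = M / Q_s = 11.10 ÷ 0.0652778 = 170.043 s
Geometry in SI: D = 68.7 mm → 0.0687 m, h = 8.66 mm → 0.00866 m
Allowable rise: ΔT_a = T_lim − T_in = 263.5 − 242.6 = 20.9 K
γ̇_max² = ΔT_a·ρ·cp/(η·t_res) = 20.9·979·1621/(2502·170.043) = 77.9591 s⁻²
Take the square root: γ̇_max = √(77.9591) = 8.82945 s⁻¹
N_max = γ̇_max·h / (π·D) = 8.82945 · 0.00866 / (π · 0.0687) = 0.354279 rev/s = 21.2567 rpm

value=21.26 rpm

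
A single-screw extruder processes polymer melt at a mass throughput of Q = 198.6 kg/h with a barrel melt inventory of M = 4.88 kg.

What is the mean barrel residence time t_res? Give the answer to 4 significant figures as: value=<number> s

value=88.46 s

Q_s = Q / 3600 = 198.6 / 3600 = 0.0551667 kg/s
Mean residence time: t_res = M/Q_s = 4.88 kg / 0.0551667 kg/s = 88.4592 s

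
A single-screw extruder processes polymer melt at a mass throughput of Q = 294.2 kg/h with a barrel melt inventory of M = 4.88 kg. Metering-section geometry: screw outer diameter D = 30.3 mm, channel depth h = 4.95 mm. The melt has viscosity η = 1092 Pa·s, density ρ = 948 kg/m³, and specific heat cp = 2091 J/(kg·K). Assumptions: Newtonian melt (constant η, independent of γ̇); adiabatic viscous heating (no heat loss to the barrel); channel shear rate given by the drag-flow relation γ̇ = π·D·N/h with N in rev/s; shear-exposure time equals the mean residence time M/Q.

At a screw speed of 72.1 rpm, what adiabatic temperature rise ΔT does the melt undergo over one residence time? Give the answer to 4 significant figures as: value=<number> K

Q_s = Q / 3600 = 294.2 / 3600 = 0.0817222 kg/s
t_res = M / Q_s = 4.88 ÷ 0.0817222 = 59.7145 s
Geometry in metres: D = 30.3 mm → 0.0303 m, h = 4.95 mm → 0.00495 m; screw speed N = 72.1 rpm = 1.20167 rev/s
γ̇ = π·D·N / h = π · 0.0303 · 1.20167 / 0.00495 = 23.1085 s⁻¹
ΔT = η·γ̇²·t_res/(ρ·cp) = [1092 × 23.1085² × 59.7145] / [948 × 2091] = 17.5664 K

value=17.57 K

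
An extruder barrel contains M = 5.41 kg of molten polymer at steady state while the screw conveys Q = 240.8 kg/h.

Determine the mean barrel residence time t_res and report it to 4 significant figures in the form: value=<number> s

value=80.88 s

Q_s = Q / 3600 = 240.8 / 3600 = 0.0668889 kg/s
t_res = M / Q_s = 5.41 / 0.0668889 = 80.8804 s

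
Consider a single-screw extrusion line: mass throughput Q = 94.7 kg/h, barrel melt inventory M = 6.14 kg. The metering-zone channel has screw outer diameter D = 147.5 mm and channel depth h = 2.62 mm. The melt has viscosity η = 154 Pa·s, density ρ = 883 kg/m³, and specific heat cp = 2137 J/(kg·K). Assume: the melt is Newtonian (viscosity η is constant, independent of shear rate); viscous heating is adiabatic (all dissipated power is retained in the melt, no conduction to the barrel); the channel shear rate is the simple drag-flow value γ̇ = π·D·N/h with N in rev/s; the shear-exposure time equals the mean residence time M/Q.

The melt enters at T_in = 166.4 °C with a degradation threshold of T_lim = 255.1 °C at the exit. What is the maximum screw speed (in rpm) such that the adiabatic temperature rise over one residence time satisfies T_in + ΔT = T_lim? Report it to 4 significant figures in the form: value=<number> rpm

value=23.15 rpm

Q_s = Q / 3600 = 94.7 / 3600 = 0.0263056 kg/s
t_res = M / Q_s = 6.14 / 0.0263056 = 233.411 s
Convert to metres: D = 0.1475 m, h = 0.00262 m
Allowable rise: ΔT_a = T_lim − T_in = 255.1 − 166.4 = 88.7 K
Invert ΔT = ηγ̇²t_res/(ρcp) for γ̇: γ̇_max² = ΔT_a ρ cp / (η t_res) = 88.7·883·2137 / (154·233.411) = 4656.37 s⁻²
γ̇_max = sqrt(4656.37) = 68.2376 s⁻¹
Solve γ̇ = πDN/h for N: N_max = γ̇_max·h/(π·D) = 68.2376 × 0.00262 / (π × 0.1475) = 0.385818 rev/s = 23.1491 rpm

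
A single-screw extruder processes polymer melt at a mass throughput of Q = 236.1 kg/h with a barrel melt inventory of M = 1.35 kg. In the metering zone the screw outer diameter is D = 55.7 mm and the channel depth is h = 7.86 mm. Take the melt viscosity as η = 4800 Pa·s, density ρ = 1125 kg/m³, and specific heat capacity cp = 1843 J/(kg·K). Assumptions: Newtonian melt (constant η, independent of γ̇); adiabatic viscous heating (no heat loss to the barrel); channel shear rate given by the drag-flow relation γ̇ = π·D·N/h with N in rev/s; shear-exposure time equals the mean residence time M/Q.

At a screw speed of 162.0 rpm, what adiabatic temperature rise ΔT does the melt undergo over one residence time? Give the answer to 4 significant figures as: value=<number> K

value=172.2 K

Convert throughput: Q = 236.1 kg/h = 236.1/3600 = 0.0655833 kg/s
Mean residence time: t_res = M/Q_s = 1.35 kg / 0.0655833 kg/s = 20.5845 s
D = 55.7 mm = 0.0557 m;  h = 7.86 mm = 0.00786 m;  N = 162.0 rpm / 60 = 2.7 rev/s
γ̇ = π·D·N / h = π · 0.0557 · 2.7 / 0.00786 = 60.1099 s⁻¹
ΔT = η·γ̇²·t_res/(ρ·cp) = [4800 × 60.1099² × 20.5845] / [1125 × 1843] = 172.185 K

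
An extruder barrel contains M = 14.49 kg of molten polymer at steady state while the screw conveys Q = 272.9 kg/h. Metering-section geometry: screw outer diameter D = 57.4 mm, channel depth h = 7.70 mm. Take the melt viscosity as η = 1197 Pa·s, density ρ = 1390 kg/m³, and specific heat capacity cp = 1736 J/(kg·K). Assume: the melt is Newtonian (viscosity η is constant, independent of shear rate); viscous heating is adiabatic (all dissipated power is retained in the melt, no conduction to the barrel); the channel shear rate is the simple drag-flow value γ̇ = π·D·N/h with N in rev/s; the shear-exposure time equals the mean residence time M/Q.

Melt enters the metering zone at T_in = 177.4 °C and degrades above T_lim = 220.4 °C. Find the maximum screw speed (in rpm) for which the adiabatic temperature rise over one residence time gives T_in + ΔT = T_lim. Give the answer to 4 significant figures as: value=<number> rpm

value=54.56 rpm

Throughput in SI: Q_s = 272.9 kg/h ÷ 3600 s/h = 0.0758056 kg/s
t_res = M / Q_s = 14.49 ÷ 0.0758056 = 191.147 s
Geometry in SI: D = 57.4 mm → 0.0574 m, h = 7.70 mm → 0.0077 m
Allowable rise: ΔT_a = T_lim − T_in = 220.4 − 177.4 = 43 K
γ̇_max² = ΔT_a·ρ·cp / (η·t_res) = [43 × 1390 × 1736] / [1197 × 191.147] = 453.494 s⁻²
Take the square root: γ̇_max = √(453.494) = 21.2954 s⁻¹
N_max = γ̇_max h / (πD) = 21.2954·0.0077/(π·0.0574) = 0.909316 rev/s → ×60 = 54.5589 rpm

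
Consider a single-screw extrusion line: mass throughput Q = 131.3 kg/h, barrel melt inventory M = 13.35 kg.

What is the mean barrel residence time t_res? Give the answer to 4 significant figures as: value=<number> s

value=366.0 s

Throughput in SI: Q_s = 131.3 kg/h ÷ 3600 s/h = 0.0364722 kg/s
t_res = M / Q_s = 13.35 ÷ 0.0364722 = 366.032 s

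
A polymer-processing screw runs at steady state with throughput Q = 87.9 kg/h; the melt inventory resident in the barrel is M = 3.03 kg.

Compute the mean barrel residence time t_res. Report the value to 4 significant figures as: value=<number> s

Throughput in SI: Q_s = 87.9 kg/h ÷ 3600 s/h = 0.0244167 kg/s
Mean residence time: t_res = M/Q_s = 3.03 kg / 0.0244167 kg/s = 124.096 s

value=124.1 s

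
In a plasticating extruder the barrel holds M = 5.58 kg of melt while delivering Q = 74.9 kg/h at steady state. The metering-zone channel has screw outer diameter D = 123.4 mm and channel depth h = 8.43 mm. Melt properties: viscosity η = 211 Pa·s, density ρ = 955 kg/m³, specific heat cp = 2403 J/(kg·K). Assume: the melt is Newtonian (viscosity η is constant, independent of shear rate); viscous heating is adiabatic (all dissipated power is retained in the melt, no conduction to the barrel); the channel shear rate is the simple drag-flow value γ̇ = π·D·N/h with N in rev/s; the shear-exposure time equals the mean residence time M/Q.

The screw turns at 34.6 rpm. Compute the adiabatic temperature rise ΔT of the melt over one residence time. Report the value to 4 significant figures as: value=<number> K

Convert throughput: Q = 74.9 kg/h = 74.9/3600 = 0.0208056 kg/s
Mean residence time: t_res = M/Q_s = 5.58 kg / 0.0208056 kg/s = 268.198 s
D = 123.4 mm = 0.1234 m;  h = 8.43 mm = 0.00843 m;  N = 34.6 rpm / 60 = 0.576667 rev/s
γ̇ = π·D·N / h = π · 0.1234 · 0.576667 / 0.00843 = 26.5193 s⁻¹
ΔT = η·γ̇²·t_res / (ρ·cp) = 211 · (26.5193)² · 268.198 / (955 · 2403) = 17.3422 K

value=17.34 K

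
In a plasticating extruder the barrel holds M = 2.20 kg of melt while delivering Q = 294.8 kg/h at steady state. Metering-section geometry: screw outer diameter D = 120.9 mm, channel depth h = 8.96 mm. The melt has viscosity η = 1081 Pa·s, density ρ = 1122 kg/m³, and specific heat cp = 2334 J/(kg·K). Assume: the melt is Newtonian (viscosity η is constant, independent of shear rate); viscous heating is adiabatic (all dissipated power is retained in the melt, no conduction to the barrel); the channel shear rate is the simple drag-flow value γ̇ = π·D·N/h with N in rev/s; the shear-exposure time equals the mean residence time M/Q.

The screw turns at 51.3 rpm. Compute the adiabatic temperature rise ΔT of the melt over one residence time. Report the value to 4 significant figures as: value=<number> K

Convert throughput: Q = 294.8 kg/h = 294.8/3600 = 0.0818889 kg/s
Mean residence time: t_res = M/Q_s = 2.20 kg / 0.0818889 kg/s = 26.8657 s
Convert to SI: D = 0.1209 m, h = 0.00896 m, N = 51.3/60 = 0.855 rev/s
γ̇ = π·D·N / h = π · 0.1209 · 0.855 / 0.00896 = 36.2438 s⁻¹
Adiabatic rise: ΔT = η γ̇² t_res / (ρ cp) = 1081·(36.2438)²·26.8657 / (1122·2334) = 14.5679 K

value=14.57 K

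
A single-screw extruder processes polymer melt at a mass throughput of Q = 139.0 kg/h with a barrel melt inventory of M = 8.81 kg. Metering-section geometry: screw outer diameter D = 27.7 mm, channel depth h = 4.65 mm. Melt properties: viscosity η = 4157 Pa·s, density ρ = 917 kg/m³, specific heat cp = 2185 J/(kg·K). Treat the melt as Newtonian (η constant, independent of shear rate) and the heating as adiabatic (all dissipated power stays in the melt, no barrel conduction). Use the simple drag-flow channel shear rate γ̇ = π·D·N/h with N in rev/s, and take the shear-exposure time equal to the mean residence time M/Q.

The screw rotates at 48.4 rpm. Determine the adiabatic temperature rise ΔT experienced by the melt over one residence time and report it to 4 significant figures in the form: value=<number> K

Convert throughput: Q = 139.0 kg/h = 139.0/3600 = 0.0386111 kg/s
t_res = M / Q_s = 8.81 ÷ 0.0386111 = 228.173 s
Convert to SI: D = 0.0277 m, h = 0.00465 m, N = 48.4/60 = 0.806667 rev/s
γ̇ = π·D·N / h = π · 0.0277 · 0.806667 / 0.00465 = 15.0963 s⁻¹
ΔT = η·γ̇²·t_res / (ρ·cp) = 4157 · (15.0963)² · 228.173 / (917 · 2185) = 107.886 K

value=107.9 K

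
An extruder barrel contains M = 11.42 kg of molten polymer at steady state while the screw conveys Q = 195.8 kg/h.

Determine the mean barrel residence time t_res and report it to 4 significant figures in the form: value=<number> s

Q_s = Q / 3600 = 195.8 / 3600 = 0.0543889 kg/s
Mean residence time: t_res = M/Q_s = 11.42 kg / 0.0543889 kg/s = 209.969 s

value=210.0 s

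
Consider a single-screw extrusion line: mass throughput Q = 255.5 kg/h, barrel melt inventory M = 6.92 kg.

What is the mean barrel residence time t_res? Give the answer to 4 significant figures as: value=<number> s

Q_s = Q / 3600 = 255.5 / 3600 = 0.0709722 kg/s
t_res = M / Q_s = 6.92 ÷ 0.0709722 = 97.5029 s

value=97.50 s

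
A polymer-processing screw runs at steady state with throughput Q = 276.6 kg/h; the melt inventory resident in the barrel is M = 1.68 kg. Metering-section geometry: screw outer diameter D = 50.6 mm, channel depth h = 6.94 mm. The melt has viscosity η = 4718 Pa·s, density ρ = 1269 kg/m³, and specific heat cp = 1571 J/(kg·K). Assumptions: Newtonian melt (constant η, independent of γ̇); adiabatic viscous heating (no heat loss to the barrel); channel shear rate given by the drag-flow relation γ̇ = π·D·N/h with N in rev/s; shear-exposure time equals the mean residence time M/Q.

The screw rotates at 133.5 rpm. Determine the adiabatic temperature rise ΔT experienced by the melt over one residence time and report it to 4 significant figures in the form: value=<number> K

value=134.4 K

Throughput in SI: Q_s = 276.6 kg/h ÷ 3600 s/h = 0.0768333 kg/s
Mean residence time: t_res = M/Q_s = 1.68 kg / 0.0768333 kg/s = 21.8655 s
D = 50.6 mm = 0.0506 m;  h = 6.94 mm = 0.00694 m;  N = 133.5 rpm / 60 = 2.225 rev/s
Shear rate: γ̇ = πDN/h = π·0.0506·2.225/0.00694 = 50.9649 s⁻¹
ΔT = η·γ̇²·t_res/(ρ·cp) = [4718 × 50.9649² × 21.8655] / [1269 × 1571] = 134.407 K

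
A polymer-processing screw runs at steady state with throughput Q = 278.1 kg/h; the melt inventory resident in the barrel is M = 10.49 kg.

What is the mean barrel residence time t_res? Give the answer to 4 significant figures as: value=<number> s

value=135.8 s

Q_s = Q / 3600 = 278.1 / 3600 = 0.07725 kg/s
Mean residence time: t_res = M/Q_s = 10.49 kg / 0.07725 kg/s = 135.793 s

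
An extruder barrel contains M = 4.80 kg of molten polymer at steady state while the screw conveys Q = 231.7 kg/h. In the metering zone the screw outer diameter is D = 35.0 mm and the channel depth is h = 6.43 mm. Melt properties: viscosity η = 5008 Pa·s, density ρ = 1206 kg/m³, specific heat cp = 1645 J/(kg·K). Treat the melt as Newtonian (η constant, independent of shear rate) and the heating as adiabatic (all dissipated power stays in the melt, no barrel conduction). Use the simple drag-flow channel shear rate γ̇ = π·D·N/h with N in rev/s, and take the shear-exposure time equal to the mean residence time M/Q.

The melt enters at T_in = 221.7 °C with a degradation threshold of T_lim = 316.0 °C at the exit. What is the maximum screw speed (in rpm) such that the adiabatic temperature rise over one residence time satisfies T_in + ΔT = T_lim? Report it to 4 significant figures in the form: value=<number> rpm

Throughput in SI: Q_s = 231.7 kg/h ÷ 3600 s/h = 0.0643611 kg/s
t_res = M / Q_s = 4.80 ÷ 0.0643611 = 74.5792 s
Geometry in SI: D = 35.0 mm → 0.035 m, h = 6.43 mm → 0.00643 m
Allowable rise: ΔT_a = T_lim − T_in = 316.0 − 221.7 = 94.3 K
γ̇_max² = ΔT_a·ρ·cp/(η·t_res) = 94.3·1206·1645/(5008·74.5792) = 500.891 s⁻²
Take the square root: γ̇_max = √(500.891) = 22.3806 s⁻¹
Solve γ̇ = πDN/h for N: N_max = γ̇_max·h/(π·D) = 22.3806 × 0.00643 / (π × 0.035) = 1.30877 rev/s = 78.5264 rpm

value=78.53 rpm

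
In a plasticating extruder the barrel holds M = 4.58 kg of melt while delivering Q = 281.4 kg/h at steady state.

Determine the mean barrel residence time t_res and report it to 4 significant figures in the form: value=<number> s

Convert throughput: Q = 281.4 kg/h = 281.4/3600 = 0.0781667 kg/s
t_res = M / Q_s = 4.58 / 0.0781667 = 58.5928 s

value=58.59 s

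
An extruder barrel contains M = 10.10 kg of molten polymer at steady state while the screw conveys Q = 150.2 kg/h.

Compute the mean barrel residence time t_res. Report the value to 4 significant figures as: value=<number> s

Throughput in SI: Q_s = 150.2 kg/h ÷ 3600 s/h = 0.0417222 kg/s
Mean residence time: t_res = M/Q_s = 10.10 kg / 0.0417222 kg/s = 242.077 s

value=242.1 s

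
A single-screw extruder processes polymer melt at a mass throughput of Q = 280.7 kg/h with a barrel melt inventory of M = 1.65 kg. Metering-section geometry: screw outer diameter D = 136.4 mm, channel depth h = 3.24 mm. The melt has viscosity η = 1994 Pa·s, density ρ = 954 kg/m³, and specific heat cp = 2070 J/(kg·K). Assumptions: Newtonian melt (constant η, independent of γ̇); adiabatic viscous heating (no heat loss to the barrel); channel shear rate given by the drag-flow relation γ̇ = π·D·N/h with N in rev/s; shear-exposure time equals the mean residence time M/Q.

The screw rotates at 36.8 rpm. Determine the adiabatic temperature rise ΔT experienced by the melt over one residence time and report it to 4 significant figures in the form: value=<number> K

Throughput in SI: Q_s = 280.7 kg/h ÷ 3600 s/h = 0.0779722 kg/s
t_res = M / Q_s = 1.65 ÷ 0.0779722 = 21.1614 s
Geometry in metres: D = 136.4 mm → 0.1364 m, h = 3.24 mm → 0.00324 m; screw speed N = 36.8 rpm = 0.613333 rev/s
γ̇ = π D N / h = (π)(0.1364)(0.613333) / 0.00324 = 81.1177 s⁻¹
ΔT = η·γ̇²·t_res/(ρ·cp) = [1994 × 81.1177² × 21.1614] / [954 × 2070] = 140.599 K

value=140.6 K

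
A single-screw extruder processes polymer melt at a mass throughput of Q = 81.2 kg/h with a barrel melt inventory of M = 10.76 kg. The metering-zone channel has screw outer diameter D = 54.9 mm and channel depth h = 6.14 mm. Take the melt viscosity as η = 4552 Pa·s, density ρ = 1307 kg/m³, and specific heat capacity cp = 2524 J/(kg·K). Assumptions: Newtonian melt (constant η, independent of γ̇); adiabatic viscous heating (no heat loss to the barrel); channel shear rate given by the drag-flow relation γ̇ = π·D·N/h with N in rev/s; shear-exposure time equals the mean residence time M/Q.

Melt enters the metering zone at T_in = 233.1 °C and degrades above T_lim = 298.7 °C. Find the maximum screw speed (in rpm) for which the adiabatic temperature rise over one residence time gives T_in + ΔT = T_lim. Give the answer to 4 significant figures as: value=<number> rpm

Convert throughput: Q = 81.2 kg/h = 81.2/3600 = 0.0225556 kg/s
t_res = M / Q_s = 10.76 / 0.0225556 = 477.044 s
Convert to metres: D = 0.0549 m, h = 0.00614 m
ΔT_a = T_lim − T_in = 298.7 − 233.1 = 65.6 K
γ̇_max² = ΔT_a·ρ·cp / (η·t_res) = [65.6 × 1307 × 2524] / [4552 × 477.044] = 99.657 s⁻²
γ̇_max = √99.657 = 9.98283 s⁻¹
N_max = γ̇_max·h / (π·D) = 9.98283 · 0.00614 / (π · 0.0549) = 0.355386 rev/s = 21.3231 rpm

value=21.32 rpm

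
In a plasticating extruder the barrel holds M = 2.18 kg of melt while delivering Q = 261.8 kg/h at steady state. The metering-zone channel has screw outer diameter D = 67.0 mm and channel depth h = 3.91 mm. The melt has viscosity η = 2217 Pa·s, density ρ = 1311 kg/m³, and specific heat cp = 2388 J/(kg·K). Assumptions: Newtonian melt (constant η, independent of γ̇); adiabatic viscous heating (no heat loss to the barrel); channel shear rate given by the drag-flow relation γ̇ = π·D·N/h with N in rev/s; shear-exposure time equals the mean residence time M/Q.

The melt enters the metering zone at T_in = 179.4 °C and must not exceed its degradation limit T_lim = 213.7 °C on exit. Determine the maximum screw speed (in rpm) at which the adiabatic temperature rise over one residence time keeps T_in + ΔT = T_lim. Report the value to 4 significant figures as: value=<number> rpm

value=44.80 rpm

Q_s = Q / 3600 = 261.8 / 3600 = 0.0727222 kg/s
Mean residence time: t_res = M/Q_s = 2.18 kg / 0.0727222 kg/s = 29.9771 s
Convert to metres: D = 0.067 m, h = 0.00391 m
ΔT_a = T_lim − T_in = 213.7 − 179.4 = 34.3 K
γ̇_max² = ΔT_a·ρ·cp/(η·t_res) = 34.3·1311·2388/(2217·29.9771) = 1615.76 s⁻²
γ̇_max = sqrt(1615.76) = 40.1965 s⁻¹
N_max = γ̇_max h / (πD) = 40.1965·0.00391/(π·0.067) = 0.74669 rev/s → ×60 = 44.8014 rpm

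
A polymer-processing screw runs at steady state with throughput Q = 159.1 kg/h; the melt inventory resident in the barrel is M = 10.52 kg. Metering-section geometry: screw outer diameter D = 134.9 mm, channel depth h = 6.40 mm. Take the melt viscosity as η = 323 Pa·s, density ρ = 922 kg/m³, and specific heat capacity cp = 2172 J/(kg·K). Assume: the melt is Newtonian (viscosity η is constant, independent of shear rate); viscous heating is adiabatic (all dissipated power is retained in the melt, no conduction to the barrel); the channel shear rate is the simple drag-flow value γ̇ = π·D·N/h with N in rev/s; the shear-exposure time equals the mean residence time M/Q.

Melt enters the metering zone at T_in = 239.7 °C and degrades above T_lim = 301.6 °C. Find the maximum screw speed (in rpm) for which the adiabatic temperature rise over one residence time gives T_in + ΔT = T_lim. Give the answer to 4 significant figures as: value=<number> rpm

value=36.38 rpm

Throughput in SI: Q_s = 159.1 kg/h ÷ 3600 s/h = 0.0441944 kg/s
Mean residence time: t_res = M/Q_s = 10.52 kg / 0.0441944 kg/s = 238.039 s
D = 134.9 mm = 0.1349 m;  h = 6.40 mm = 0.0064 m
ΔT_a = T_lim − T_in = 301.6 °C − 239.7 °C = 61.9 K
Invert ΔT = ηγ̇²t_res/(ρcp) for γ̇: γ̇_max² = ΔT_a ρ cp / (η t_res) = 61.9·922·2172 / (323·238.039) = 1612.24 s⁻²
γ̇_max = √1612.24 = 40.1528 s⁻¹
N_max = γ̇_max h / (πD) = 40.1528·0.0064/(π·0.1349) = 0.606364 rev/s → ×60 = 36.3819 rpm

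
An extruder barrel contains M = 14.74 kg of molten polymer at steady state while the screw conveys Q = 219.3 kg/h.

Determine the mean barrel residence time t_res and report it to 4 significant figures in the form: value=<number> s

Q_s = Q / 3600 = 219.3 / 3600 = 0.0609167 kg/s
Mean residence time: t_res = M/Q_s = 14.74 kg / 0.0609167 kg/s = 241.97 s

value=242.0 s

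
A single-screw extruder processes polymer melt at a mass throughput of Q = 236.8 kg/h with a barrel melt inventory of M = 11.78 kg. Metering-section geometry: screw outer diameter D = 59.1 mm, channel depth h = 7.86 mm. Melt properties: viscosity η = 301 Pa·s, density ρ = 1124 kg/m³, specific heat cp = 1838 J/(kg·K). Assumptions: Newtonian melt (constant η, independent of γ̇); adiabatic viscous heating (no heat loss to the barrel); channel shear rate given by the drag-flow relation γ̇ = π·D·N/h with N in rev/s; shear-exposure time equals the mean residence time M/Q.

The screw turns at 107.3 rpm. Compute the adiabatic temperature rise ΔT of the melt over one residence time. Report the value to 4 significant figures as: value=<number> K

value=46.56 K

Throughput in SI: Q_s = 236.8 kg/h ÷ 3600 s/h = 0.0657778 kg/s
t_res = M / Q_s = 11.78 ÷ 0.0657778 = 179.088 s
Geometry in metres: D = 59.1 mm → 0.0591 m, h = 7.86 mm → 0.00786 m; screw speed N = 107.3 rpm = 1.78833 rev/s
γ̇ = π D N / h = (π)(0.0591)(1.78833) / 0.00786 = 42.2438 s⁻¹
ΔT = η·γ̇²·t_res / (ρ·cp) = 301 · (42.2438)² · 179.088 / (1124 · 1838) = 46.5637 K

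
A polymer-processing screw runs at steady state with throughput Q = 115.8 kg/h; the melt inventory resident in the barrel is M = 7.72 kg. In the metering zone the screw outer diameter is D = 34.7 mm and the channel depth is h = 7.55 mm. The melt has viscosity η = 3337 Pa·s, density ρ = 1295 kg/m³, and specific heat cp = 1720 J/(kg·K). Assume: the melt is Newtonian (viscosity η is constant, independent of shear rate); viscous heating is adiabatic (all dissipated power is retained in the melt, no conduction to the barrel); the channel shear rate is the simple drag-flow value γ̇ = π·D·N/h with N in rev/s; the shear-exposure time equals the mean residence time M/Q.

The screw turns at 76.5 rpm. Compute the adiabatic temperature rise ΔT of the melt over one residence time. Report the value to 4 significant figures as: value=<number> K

Q_s = Q / 3600 = 115.8 / 3600 = 0.0321667 kg/s
Mean residence time: t_res = M/Q_s = 7.72 kg / 0.0321667 kg/s = 240 s
Geometry in metres: D = 34.7 mm → 0.0347 m, h = 7.55 mm → 0.00755 m; screw speed N = 76.5 rpm = 1.275 rev/s
γ̇ = π D N / h = (π)(0.0347)(1.275) / 0.00755 = 18.4095 s⁻¹
Adiabatic rise: ΔT = η γ̇² t_res / (ρ cp) = 3337·(18.4095)²·240 / (1295·1720) = 121.858 K

value=121.9 K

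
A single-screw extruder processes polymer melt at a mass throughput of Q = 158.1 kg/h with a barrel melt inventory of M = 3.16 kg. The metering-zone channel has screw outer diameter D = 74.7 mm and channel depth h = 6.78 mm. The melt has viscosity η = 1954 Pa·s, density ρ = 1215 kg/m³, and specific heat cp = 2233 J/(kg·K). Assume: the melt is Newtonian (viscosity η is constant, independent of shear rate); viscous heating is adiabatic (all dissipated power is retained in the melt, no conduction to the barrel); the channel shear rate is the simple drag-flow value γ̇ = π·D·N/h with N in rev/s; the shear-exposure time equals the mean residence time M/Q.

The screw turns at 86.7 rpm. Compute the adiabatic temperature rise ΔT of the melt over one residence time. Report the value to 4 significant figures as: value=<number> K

value=129.6 K

Convert throughput: Q = 158.1 kg/h = 158.1/3600 = 0.0439167 kg/s
t_res = M / Q_s = 3.16 / 0.0439167 = 71.9545 s
Convert to SI: D = 0.0747 m, h = 0.00678 m, N = 86.7/60 = 1.445 rev/s
γ̇ = π D N / h = (π)(0.0747)(1.445) / 0.00678 = 50.016 s⁻¹
Adiabatic rise: ΔT = η γ̇² t_res / (ρ cp) = 1954·(50.016)²·71.9545 / (1215·2233) = 129.639 K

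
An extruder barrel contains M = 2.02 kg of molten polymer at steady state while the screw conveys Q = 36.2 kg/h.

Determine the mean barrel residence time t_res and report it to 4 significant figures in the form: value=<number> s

Q_s = Q / 3600 = 36.2 / 3600 = 0.0100556 kg/s
Mean residence time: t_res = M/Q_s = 2.02 kg / 0.0100556 kg/s = 200.884 s

value=200.9 s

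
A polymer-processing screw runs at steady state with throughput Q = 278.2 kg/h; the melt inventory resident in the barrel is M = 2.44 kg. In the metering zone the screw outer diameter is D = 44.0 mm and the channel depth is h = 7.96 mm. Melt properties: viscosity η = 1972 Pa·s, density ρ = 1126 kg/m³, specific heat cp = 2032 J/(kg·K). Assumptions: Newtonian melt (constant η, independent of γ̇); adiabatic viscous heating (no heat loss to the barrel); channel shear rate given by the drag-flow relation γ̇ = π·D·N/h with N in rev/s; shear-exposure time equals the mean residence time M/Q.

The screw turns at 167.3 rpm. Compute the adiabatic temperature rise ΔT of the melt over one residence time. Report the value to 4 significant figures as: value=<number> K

Convert throughput: Q = 278.2 kg/h = 278.2/3600 = 0.0772778 kg/s
t_res = M / Q_s = 2.44 ÷ 0.0772778 = 31.5744 s
D = 44.0 mm = 0.044 m;  h = 7.96 mm = 0.00796 m;  N = 167.3 rpm / 60 = 2.78833 rev/s
γ̇ = π D N / h = (π)(0.044)(2.78833) / 0.00796 = 48.421 s⁻¹
ΔT = η·γ̇²·t_res / (ρ·cp) = 1972 · (48.421)² · 31.5744 / (1126 · 2032) = 63.8041 K

value=63.80 K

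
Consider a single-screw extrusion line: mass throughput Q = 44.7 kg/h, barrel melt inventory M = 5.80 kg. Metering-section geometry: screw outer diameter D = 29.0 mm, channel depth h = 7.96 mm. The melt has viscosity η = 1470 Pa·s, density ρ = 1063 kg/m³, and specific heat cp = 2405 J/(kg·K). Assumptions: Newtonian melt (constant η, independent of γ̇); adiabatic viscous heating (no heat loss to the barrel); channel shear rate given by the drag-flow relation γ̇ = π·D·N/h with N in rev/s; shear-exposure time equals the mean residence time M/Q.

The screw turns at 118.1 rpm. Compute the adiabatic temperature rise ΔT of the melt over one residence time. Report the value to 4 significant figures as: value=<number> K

Q_s = Q / 3600 = 44.7 / 3600 = 0.0124167 kg/s
t_res = M / Q_s = 5.80 / 0.0124167 = 467.114 s
Geometry in metres: D = 29.0 mm → 0.029 m, h = 7.96 mm → 0.00796 m; screw speed N = 118.1 rpm = 1.96833 rev/s
γ̇ = π·D·N / h = π · 0.029 · 1.96833 / 0.00796 = 22.5286 s⁻¹
ΔT = η·γ̇²·t_res/(ρ·cp) = [1470 × 22.5286² × 467.114] / [1063 × 2405] = 136.32 K

value=136.3 K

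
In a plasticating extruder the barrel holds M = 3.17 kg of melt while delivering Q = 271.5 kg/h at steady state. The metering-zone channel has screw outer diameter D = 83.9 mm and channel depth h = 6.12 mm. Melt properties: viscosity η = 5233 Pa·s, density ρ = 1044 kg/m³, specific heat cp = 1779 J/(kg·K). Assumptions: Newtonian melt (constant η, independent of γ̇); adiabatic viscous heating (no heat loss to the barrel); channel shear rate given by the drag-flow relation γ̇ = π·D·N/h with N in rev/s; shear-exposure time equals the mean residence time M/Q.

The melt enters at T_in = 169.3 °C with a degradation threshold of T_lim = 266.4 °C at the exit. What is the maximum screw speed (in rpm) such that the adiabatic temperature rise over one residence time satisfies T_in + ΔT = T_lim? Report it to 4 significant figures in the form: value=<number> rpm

value=39.89 rpm

Convert throughput: Q = 271.5 kg/h = 271.5/3600 = 0.0754167 kg/s
t_res = M / Q_s = 3.17 ÷ 0.0754167 = 42.0331 s
D = 83.9 mm = 0.0839 m;  h = 6.12 mm = 0.00612 m
Allowable rise: ΔT_a = T_lim − T_in = 266.4 − 169.3 = 97.1 K
Invert ΔT = ηγ̇²t_res/(ρcp) for γ̇: γ̇_max² = ΔT_a ρ cp / (η t_res) = 97.1·1044·1779 / (5233·42.0331) = 819.885 s⁻²
Take the square root: γ̇_max = √(819.885) = 28.6336 s⁻¹
N_max = γ̇_max h / (πD) = 28.6336·0.00612/(π·0.0839) = 0.664838 rev/s → ×60 = 39.8903 rpm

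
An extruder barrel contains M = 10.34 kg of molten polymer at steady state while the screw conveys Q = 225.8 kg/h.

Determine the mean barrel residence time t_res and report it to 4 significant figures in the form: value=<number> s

value=164.9 s

Q_s = Q / 3600 = 225.8 / 3600 = 0.0627222 kg/s
Mean residence time: t_res = M/Q_s = 10.34 kg / 0.0627222 kg/s = 164.854 s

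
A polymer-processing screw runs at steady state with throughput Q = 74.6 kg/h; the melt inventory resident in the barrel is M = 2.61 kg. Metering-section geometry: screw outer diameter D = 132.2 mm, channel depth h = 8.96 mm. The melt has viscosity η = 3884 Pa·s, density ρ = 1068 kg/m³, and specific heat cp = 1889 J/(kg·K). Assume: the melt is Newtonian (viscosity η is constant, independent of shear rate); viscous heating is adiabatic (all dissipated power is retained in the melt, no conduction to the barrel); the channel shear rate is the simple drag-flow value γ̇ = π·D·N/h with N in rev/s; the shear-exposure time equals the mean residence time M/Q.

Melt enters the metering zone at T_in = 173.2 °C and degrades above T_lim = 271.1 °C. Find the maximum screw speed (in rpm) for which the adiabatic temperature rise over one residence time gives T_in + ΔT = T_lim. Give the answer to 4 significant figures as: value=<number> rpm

Throughput in SI: Q_s = 74.6 kg/h ÷ 3600 s/h = 0.0207222 kg/s
Mean residence time: t_res = M/Q_s = 2.61 kg / 0.0207222 kg/s = 125.952 s
Geometry in SI: D = 132.2 mm → 0.1322 m, h = 8.96 mm → 0.00896 m
ΔT_a = T_lim − T_in = 271.1 °C − 173.2 °C = 97.9 K
γ̇_max² = ΔT_a·ρ·cp/(η·t_res) = 97.9·1068·1889/(3884·125.952) = 403.741 s⁻²
Take the square root: γ̇_max = √(403.741) = 20.0933 s⁻¹
Solve γ̇ = πDN/h for N: N_max = γ̇_max·h/(π·D) = 20.0933 × 0.00896 / (π × 0.1322) = 0.433489 rev/s = 26.0093 rpm

value=26.01 rpm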